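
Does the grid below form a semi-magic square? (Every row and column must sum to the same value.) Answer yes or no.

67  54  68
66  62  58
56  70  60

No — column 1 sums to 189 but row 2 sums to 186.

Row 1: 67 + 54 + 68 = 189.
Row 2: 66 + 62 + 58 = 186.
Row 3: 56 + 70 + 60 = 186.
Column 1: 67 + 66 + 56 = 189.
Column 2: 54 + 62 + 70 = 186.
Column 3: 68 + 58 + 60 = 186.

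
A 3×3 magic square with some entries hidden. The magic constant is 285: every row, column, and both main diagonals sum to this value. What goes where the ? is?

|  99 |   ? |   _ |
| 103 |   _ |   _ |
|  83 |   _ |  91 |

The remaining cell in row 3 is (3,2) = 285 − 174 = 111.
From main diagonal, 285 − (99 + 91) gives (2,2) = 95.
From anti-diagonal, 285 − (95 + 83) gives (1,3) = 107.
Row 1: 99 + 107 + ? = 285, so (1,2) = 79.

79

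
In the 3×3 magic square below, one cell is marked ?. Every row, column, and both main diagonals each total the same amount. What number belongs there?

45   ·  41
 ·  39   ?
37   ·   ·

43

Anti-diagonal is complete and sums to 117; that is the magic constant.
Using row 1: 45 + 41 + ? → (1,2) = 117 − 86 = 31.
Column 1 needs 117; the known cells sum to 82, so (2,1) = 35.
From column 2, 117 − (31 + 39) gives (3,2) = 47.
Using main diagonal: 45 + 39 + ? → (3,3) = 117 − 84 = 33.
Using row 2: 35 + 39 + ? → (2,3) = 117 − 74 = 43.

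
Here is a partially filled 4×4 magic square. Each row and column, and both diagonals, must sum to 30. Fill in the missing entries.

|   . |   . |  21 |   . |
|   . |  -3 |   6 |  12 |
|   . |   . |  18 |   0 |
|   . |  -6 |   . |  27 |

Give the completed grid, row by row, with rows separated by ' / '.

Using row 2: -3 + 6 + 12 + ? → (2,1) = 30 − 15 = 15.
The remaining cell in column 3 is (4,3) = 30 − 45 = -15.
Column 4: 12 + 0 + 27 + ? = 30, so (1,4) = -9.
Main diagonal: -3 + 18 + 27 + ? = 30, so (1,1) = -12.
Row 1 must total 30; the given cells sum to 0, so (1,2) = 30.
Using row 4: -6 + (-15) + 27 + ? → (4,1) = 30 − 6 = 24.
The remaining cell in column 1 is (3,1) = 30 − 27 = 3.
Using column 2: 30 + (-3) + (-6) + ? → (3,2) = 30 − 21 = 9.

-12 30 21 -9 / 15 -3 6 12 / 3 9 18 0 / 24 -6 -15 27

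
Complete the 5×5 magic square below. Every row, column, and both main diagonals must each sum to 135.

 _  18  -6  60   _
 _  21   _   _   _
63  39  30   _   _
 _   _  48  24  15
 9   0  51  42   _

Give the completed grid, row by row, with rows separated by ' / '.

27 18 -6 60 36 / 45 21 12 3 54 / 63 39 30 6 -3 / -9 57 48 24 15 / 9 0 51 42 33

Row 5 must total 135; the given cells sum to 102, so (5,5) = 33.
Using column 2: 18 + 21 + 39 + 0 + ? → (4,2) = 135 − 78 = 57.
Column 3 needs 135; the known cells sum to 123, so (2,3) = 12.
Main diagonal: 21 + 30 + 24 + 33 + ? = 135, so (1,1) = 27.
Using row 1: 27 + 18 + (-6) + 60 + ? → (1,5) = 135 − 99 = 36.
Row 4: 57 + 48 + 24 + 15 + ? = 135, so (4,1) = -9.
Column 1 needs 135; the known cells sum to 90, so (2,1) = 45.
Anti-diagonal must total 135; the given cells sum to 132, so (2,4) = 3.
Row 2 must total 135; the given cells sum to 81, so (2,5) = 54.
Column 4 must total 135; the given cells sum to 129, so (3,4) = 6.
Using column 5: 36 + 54 + 15 + 33 + ? → (3,5) = 135 − 138 = -3.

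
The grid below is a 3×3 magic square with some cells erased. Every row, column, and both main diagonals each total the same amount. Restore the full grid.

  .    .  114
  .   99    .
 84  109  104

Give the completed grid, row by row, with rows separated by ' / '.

Anti-diagonal is already complete: 114 + 99 + 84 = 297, so that is the magic constant.
Column 2: 99 + 109 + ? = 297, so (1,2) = 89.
Column 3 must total 297; the given cells sum to 218, so (2,3) = 79.
Main diagonal needs 297; the known cells sum to 203, so (1,1) = 94.
Using row 2: 99 + 79 + ? → (2,1) = 297 − 178 = 119.

94 89 114 / 119 99 79 / 84 109 104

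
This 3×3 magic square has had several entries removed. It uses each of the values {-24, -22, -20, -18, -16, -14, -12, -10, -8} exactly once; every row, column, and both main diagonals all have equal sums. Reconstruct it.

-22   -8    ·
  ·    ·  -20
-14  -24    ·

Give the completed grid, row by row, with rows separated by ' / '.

The 9 entries sum to -144, so each line sums to -144/3 = -48.
Using row 1: -22 + (-8) + ? → (1,3) = -48 − (-30) = -18.
From row 3, -48 − (-14 + (-24)) gives (3,3) = -10.
Column 1 needs -48; the known cells sum to -36, so (2,1) = -12.
Column 2 must total -48; the given cells sum to -32, so (2,2) = -16.

-22 -8 -18 / -12 -16 -20 / -14 -24 -10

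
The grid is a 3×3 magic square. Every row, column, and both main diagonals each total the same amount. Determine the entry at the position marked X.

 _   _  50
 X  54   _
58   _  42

38

Anti-diagonal is complete and sums to 162; that is the magic constant.
The remaining cell in row 3 is (3,2) = 162 − 100 = 62.
Using column 2: 54 + 62 + ? → (1,2) = 162 − 116 = 46.
Column 3: 50 + 42 + ? = 162, so (2,3) = 70.
Main diagonal must total 162; the given cells sum to 96, so (1,1) = 66.
Row 2 needs 162; the known cells sum to 124, so (2,1) = 38.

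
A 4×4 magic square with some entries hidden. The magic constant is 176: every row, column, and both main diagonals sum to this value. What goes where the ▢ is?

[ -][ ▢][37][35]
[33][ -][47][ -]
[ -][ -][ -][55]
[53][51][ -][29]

Row 4 must total 176; the given cells sum to 133, so (4,3) = 43.
The remaining cell in column 3 is (3,3) = 176 − 127 = 49.
Column 4: 35 + 55 + 29 + ? = 176, so (2,4) = 57.
Anti-diagonal must total 176; the given cells sum to 135, so (3,2) = 41.
Using row 2: 33 + 47 + 57 + ? → (2,2) = 176 − 137 = 39.
The remaining cell in row 3 is (3,1) = 176 − 145 = 31.
From column 1, 176 − (33 + 31 + 53) gives (1,1) = 59.
Using column 2: 39 + 41 + 51 + ? → (1,2) = 176 − 131 = 45.

45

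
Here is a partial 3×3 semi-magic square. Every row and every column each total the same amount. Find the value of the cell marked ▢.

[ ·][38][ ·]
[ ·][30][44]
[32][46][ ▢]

36

Column 2 is complete and sums to 114; that is the magic constant.
From row 2, 114 − (30 + 44) gives (2,1) = 40.
The remaining cell in row 3 is (3,3) = 114 − 78 = 36.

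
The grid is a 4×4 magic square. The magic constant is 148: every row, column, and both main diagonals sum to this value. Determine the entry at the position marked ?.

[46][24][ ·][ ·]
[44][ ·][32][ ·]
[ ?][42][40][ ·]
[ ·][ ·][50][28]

Column 3 needs 148; the known cells sum to 122, so (1,3) = 26.
Main diagonal must total 148; the given cells sum to 114, so (2,2) = 34.
Using row 1: 46 + 24 + 26 + ? → (1,4) = 148 − 96 = 52.
Row 2 must total 148; the given cells sum to 110, so (2,4) = 38.
Column 2 needs 148; the known cells sum to 100, so (4,2) = 48.
From column 4, 148 − (52 + 38 + 28) gives (3,4) = 30.
Anti-diagonal must total 148; the given cells sum to 126, so (4,1) = 22.
From row 3, 148 − (42 + 40 + 30) gives (3,1) = 36.

36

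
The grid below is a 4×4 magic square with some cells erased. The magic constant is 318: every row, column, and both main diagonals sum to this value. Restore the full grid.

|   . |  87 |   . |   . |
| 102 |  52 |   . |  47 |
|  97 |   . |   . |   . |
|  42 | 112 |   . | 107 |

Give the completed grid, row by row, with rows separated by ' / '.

Row 2 must total 318; the given cells sum to 201, so (2,3) = 117.
Using row 4: 42 + 112 + 107 + ? → (4,3) = 318 − 261 = 57.
The remaining cell in column 1 is (1,1) = 318 − 241 = 77.
Using column 2: 87 + 52 + 112 + ? → (3,2) = 318 − 251 = 67.
From main diagonal, 318 − (77 + 52 + 107) gives (3,3) = 82.
Anti-diagonal must total 318; the given cells sum to 226, so (1,4) = 92.
The remaining cell in row 1 is (1,3) = 318 − 256 = 62.
From row 3, 318 − (97 + 67 + 82) gives (3,4) = 72.

77 87 62 92 / 102 52 117 47 / 97 67 82 72 / 42 112 57 107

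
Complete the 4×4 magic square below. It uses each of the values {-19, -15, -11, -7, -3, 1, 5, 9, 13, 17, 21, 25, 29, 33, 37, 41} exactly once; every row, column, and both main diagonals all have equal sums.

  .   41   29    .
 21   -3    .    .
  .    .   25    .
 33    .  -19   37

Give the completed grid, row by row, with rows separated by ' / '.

The 16 entries sum to 176, so each line sums to 176/4 = 44.
Row 4 must total 44; the given cells sum to 51, so (4,2) = -7.
Column 2 must total 44; the given cells sum to 31, so (3,2) = 13.
Using column 3: 29 + 25 + (-19) + ? → (2,3) = 44 − 35 = 9.
The remaining cell in main diagonal is (1,1) = 44 − 59 = -15.
Anti-diagonal: 9 + 13 + 33 + ? = 44, so (1,4) = -11.
The remaining cell in row 2 is (2,4) = 44 − 27 = 17.
From column 1, 44 − (-15 + 21 + 33) gives (3,1) = 5.
Using column 4: -11 + 17 + 37 + ? → (3,4) = 44 − 43 = 1.

-15 41 29 -11 / 21 -3 9 17 / 5 13 25 1 / 33 -7 -19 37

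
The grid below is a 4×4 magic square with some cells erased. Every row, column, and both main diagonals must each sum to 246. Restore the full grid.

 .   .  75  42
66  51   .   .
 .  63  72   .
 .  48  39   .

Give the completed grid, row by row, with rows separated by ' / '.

45 84 75 42 / 66 51 60 69 / 54 63 72 57 / 81 48 39 78

The remaining cell in column 2 is (1,2) = 246 − 162 = 84.
From column 3, 246 − (75 + 72 + 39) gives (2,3) = 60.
Anti-diagonal must total 246; the given cells sum to 165, so (4,1) = 81.
Using row 1: 84 + 75 + 42 + ? → (1,1) = 246 − 201 = 45.
Row 2 must total 246; the given cells sum to 177, so (2,4) = 69.
Using row 4: 81 + 48 + 39 + ? → (4,4) = 246 − 168 = 78.
Column 1: 45 + 66 + 81 + ? = 246, so (3,1) = 54.
From column 4, 246 − (42 + 69 + 78) gives (3,4) = 57.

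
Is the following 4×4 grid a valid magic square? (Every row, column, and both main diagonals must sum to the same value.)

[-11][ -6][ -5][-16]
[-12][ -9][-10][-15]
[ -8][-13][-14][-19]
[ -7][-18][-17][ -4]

Row 1: -11 + (-6) + (-5) + (-16) = -38.
Row 2: -12 + (-9) + (-10) + (-15) = -46.
Row 3: -8 + (-13) + (-14) + (-19) = -54.
Row 4: -7 + (-18) + (-17) + (-4) = -46.
Column 1: -11 + (-12) + (-8) + (-7) = -38.
Column 2: -6 + (-9) + (-13) + (-18) = -46.
Column 3: -5 + (-10) + (-14) + (-17) = -46.
Column 4: -16 + (-15) + (-19) + (-4) = -54.
Main diagonal: -11 + (-9) + (-14) + (-4) = -38.
Anti-diagonal: -16 + (-10) + (-13) + (-7) = -46.

No — row 1 sums to -38 but column 4 sums to -54.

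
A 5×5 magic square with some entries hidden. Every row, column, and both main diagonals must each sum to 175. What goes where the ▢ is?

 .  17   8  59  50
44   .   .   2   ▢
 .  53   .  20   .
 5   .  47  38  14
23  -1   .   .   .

From row 1, 175 − (17 + 8 + 59 + 50) gives (1,1) = 41.
Row 4: 5 + 47 + 38 + 14 + ? = 175, so (4,2) = 71.
Column 1 must total 175; the given cells sum to 113, so (3,1) = 62.
Column 2: 17 + 53 + 71 + (-1) + ? = 175, so (2,2) = 35.
From column 4, 175 − (59 + 2 + 20 + 38) gives (5,4) = 56.
Using anti-diagonal: 50 + 2 + 71 + 23 + ? → (3,3) = 175 − 146 = 29.
Row 3 must total 175; the given cells sum to 164, so (3,5) = 11.
The remaining cell in main diagonal is (5,5) = 175 − 143 = 32.
Row 5 needs 175; the known cells sum to 110, so (5,3) = 65.
Column 3 needs 175; the known cells sum to 149, so (2,3) = 26.
Using column 5: 50 + 11 + 14 + 32 + ? → (2,5) = 175 − 107 = 68.

68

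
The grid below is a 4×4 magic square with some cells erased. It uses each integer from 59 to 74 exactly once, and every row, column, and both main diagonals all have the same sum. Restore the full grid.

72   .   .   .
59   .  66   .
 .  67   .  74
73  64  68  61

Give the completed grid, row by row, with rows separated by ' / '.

The entries are 59 through 74, which sum to 1064, so each line sums to 1064/4 = 266.
Column 1 needs 266; the known cells sum to 204, so (3,1) = 62.
Anti-diagonal must total 266; the given cells sum to 206, so (1,4) = 60.
The remaining cell in row 3 is (3,3) = 266 − 203 = 63.
Column 3 must total 266; the given cells sum to 197, so (1,3) = 69.
The remaining cell in column 4 is (2,4) = 266 − 195 = 71.
Main diagonal: 72 + 63 + 61 + ? = 266, so (2,2) = 70.
Row 1 needs 266; the known cells sum to 201, so (1,2) = 65.

72 65 69 60 / 59 70 66 71 / 62 67 63 74 / 73 64 68 61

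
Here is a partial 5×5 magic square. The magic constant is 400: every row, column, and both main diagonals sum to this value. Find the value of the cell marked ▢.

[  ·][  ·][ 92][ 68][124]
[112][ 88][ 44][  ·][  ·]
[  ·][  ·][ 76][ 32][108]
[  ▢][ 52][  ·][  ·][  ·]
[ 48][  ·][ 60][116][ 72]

96

The remaining cell in row 5 is (5,2) = 400 − 296 = 104.
Column 3 must total 400; the given cells sum to 272, so (4,3) = 128.
From anti-diagonal, 400 − (124 + 76 + 52 + 48) gives (2,4) = 100.
Using row 2: 112 + 88 + 44 + 100 + ? → (2,5) = 400 − 344 = 56.
From column 4, 400 − (68 + 100 + 32 + 116) gives (4,4) = 84.
From column 5, 400 − (124 + 56 + 108 + 72) gives (4,5) = 40.
Main diagonal needs 400; the known cells sum to 320, so (1,1) = 80.
Row 1: 80 + 92 + 68 + 124 + ? = 400, so (1,2) = 36.
Row 4 must total 400; the given cells sum to 304, so (4,1) = 96.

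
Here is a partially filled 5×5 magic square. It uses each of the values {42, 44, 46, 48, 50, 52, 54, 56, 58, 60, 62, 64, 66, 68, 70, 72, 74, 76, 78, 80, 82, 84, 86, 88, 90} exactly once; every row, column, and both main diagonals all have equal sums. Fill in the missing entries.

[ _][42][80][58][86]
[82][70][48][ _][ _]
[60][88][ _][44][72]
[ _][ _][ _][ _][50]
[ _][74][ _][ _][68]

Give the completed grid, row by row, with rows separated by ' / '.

The 25 entries sum to 1650, so each line sums to 1650/5 = 330.
Row 1 must total 330; the given cells sum to 266, so (1,1) = 64.
Row 3 must total 330; the given cells sum to 264, so (3,3) = 66.
Column 2: 42 + 70 + 88 + 74 + ? = 330, so (4,2) = 56.
Using column 5: 86 + 72 + 50 + 68 + ? → (2,5) = 330 − 276 = 54.
From main diagonal, 330 − (64 + 70 + 66 + 68) gives (4,4) = 62.
Row 2: 82 + 70 + 48 + 54 + ? = 330, so (2,4) = 76.
Column 4: 58 + 76 + 44 + 62 + ? = 330, so (5,4) = 90.
Anti-diagonal must total 330; the given cells sum to 284, so (5,1) = 46.
Row 5 must total 330; the given cells sum to 278, so (5,3) = 52.
Column 1: 64 + 82 + 60 + 46 + ? = 330, so (4,1) = 78.
The remaining cell in column 3 is (4,3) = 330 − 246 = 84.

64 42 80 58 86 / 82 70 48 76 54 / 60 88 66 44 72 / 78 56 84 62 50 / 46 74 52 90 68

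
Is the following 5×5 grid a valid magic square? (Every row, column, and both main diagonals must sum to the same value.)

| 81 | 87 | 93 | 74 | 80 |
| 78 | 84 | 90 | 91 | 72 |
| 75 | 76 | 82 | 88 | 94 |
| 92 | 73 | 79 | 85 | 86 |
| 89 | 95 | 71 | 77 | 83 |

Yes

Row 1: 81 + 87 + 93 + 74 + 80 = 415.
Row 2: 78 + 84 + 90 + 91 + 72 = 415.
Row 3: 75 + 76 + 82 + 88 + 94 = 415.
Row 4: 92 + 73 + 79 + 85 + 86 = 415.
Row 5: 89 + 95 + 71 + 77 + 83 = 415.
Column 1: 81 + 78 + 75 + 92 + 89 = 415.
Column 2: 87 + 84 + 76 + 73 + 95 = 415.
Column 3: 93 + 90 + 82 + 79 + 71 = 415.
Column 4: 74 + 91 + 88 + 85 + 77 = 415.
Column 5: 80 + 72 + 94 + 86 + 83 = 415.
Main diagonal: 81 + 84 + 82 + 85 + 83 = 415.
Anti-diagonal: 80 + 91 + 82 + 73 + 89 = 415.
All lines sum to 415.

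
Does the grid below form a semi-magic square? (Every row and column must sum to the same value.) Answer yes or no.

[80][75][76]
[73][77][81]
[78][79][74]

Row 1: 80 + 75 + 76 = 231.
Row 2: 73 + 77 + 81 = 231.
Row 3: 78 + 79 + 74 = 231.
Column 1: 80 + 73 + 78 = 231.
Column 2: 75 + 77 + 79 = 231.
Column 3: 76 + 81 + 74 = 231.
All lines sum to 231.

Yes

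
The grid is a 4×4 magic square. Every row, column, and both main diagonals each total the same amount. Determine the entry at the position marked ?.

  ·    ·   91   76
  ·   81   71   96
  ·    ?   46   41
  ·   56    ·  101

Column 4 is complete and sums to 314; that is the magic constant.
Row 2 needs 314; the known cells sum to 248, so (2,1) = 66.
Using column 3: 91 + 71 + 46 + ? → (4,3) = 314 − 208 = 106.
The remaining cell in main diagonal is (1,1) = 314 − 228 = 86.
Row 1 needs 314; the known cells sum to 253, so (1,2) = 61.
Row 4 needs 314; the known cells sum to 263, so (4,1) = 51.
Column 1 needs 314; the known cells sum to 203, so (3,1) = 111.
Column 2: 61 + 81 + 56 + ? = 314, so (3,2) = 116.

116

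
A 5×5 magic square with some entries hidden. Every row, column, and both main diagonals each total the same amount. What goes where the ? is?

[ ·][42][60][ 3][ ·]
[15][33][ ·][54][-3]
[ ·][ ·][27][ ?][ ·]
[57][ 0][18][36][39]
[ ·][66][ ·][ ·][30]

Row 4 is complete and sums to 150; that is the magic constant.
The remaining cell in row 2 is (2,3) = 150 − 99 = 51.
Column 2 must total 150; the given cells sum to 141, so (3,2) = 9.
The remaining cell in column 3 is (5,3) = 150 − 156 = -6.
Main diagonal needs 150; the known cells sum to 126, so (1,1) = 24.
Row 1: 24 + 42 + 60 + 3 + ? = 150, so (1,5) = 21.
Column 5: 21 + (-3) + 39 + 30 + ? = 150, so (3,5) = 63.
Anti-diagonal: 21 + 54 + 27 + 0 + ? = 150, so (5,1) = 48.
From row 5, 150 − (48 + 66 + (-6) + 30) gives (5,4) = 12.
Column 1 must total 150; the given cells sum to 144, so (3,1) = 6.
Column 4 needs 150; the known cells sum to 105, so (3,4) = 45.

45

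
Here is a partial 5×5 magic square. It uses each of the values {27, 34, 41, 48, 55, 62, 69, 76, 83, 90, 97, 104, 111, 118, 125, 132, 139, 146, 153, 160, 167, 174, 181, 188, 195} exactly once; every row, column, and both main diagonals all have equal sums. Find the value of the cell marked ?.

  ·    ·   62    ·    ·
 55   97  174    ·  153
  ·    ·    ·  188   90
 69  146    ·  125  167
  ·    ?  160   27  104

The 25 entries sum to 2775, so each line sums to 2775/5 = 555.
Using row 2: 55 + 97 + 174 + 153 + ? → (2,4) = 555 − 479 = 76.
Row 4: 69 + 146 + 125 + 167 + ? = 555, so (4,3) = 48.
Column 3: 62 + 174 + 48 + 160 + ? = 555, so (3,3) = 111.
Column 4 needs 555; the known cells sum to 416, so (1,4) = 139.
Using column 5: 153 + 90 + 167 + 104 + ? → (1,5) = 555 − 514 = 41.
Main diagonal: 97 + 111 + 125 + 104 + ? = 555, so (1,1) = 118.
Anti-diagonal needs 555; the known cells sum to 374, so (5,1) = 181.
The remaining cell in row 1 is (1,2) = 555 − 360 = 195.
The remaining cell in row 5 is (5,2) = 555 − 472 = 83.

83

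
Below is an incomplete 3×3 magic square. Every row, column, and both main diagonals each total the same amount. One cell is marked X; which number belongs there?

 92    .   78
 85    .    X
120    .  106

Column 1 is complete and sums to 297; that is the magic constant.
Row 1 needs 297; the known cells sum to 170, so (1,2) = 127.
Row 3: 120 + 106 + ? = 297, so (3,2) = 71.
Column 2 needs 297; the known cells sum to 198, so (2,2) = 99.
Column 3: 78 + 106 + ? = 297, so (2,3) = 113.

113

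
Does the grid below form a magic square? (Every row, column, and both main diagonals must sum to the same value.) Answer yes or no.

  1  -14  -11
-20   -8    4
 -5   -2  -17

Yes

Row 1: 1 + (-14) + (-11) = -24.
Row 2: -20 + (-8) + 4 = -24.
Row 3: -5 + (-2) + (-17) = -24.
Column 1: 1 + (-20) + (-5) = -24.
Column 2: -14 + (-8) + (-2) = -24.
Column 3: -11 + 4 + (-17) = -24.
Main diagonal: 1 + (-8) + (-17) = -24.
Anti-diagonal: -11 + (-8) + (-5) = -24.
All lines sum to -24.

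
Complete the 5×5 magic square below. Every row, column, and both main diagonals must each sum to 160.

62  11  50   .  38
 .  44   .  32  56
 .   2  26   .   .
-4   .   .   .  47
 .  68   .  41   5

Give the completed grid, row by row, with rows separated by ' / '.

62 11 50 -1 38 / 20 44 8 32 56 / 53 2 26 65 14 / -4 35 59 23 47 / 29 68 17 41 5

Row 1: 62 + 11 + 50 + 38 + ? = 160, so (1,4) = -1.
Column 2: 11 + 44 + 2 + 68 + ? = 160, so (4,2) = 35.
Column 5 must total 160; the given cells sum to 146, so (3,5) = 14.
From main diagonal, 160 − (62 + 44 + 26 + 5) gives (4,4) = 23.
Anti-diagonal must total 160; the given cells sum to 131, so (5,1) = 29.
From row 4, 160 − (-4 + 35 + 23 + 47) gives (4,3) = 59.
Row 5 must total 160; the given cells sum to 143, so (5,3) = 17.
The remaining cell in column 3 is (2,3) = 160 − 152 = 8.
Using column 4: -1 + 32 + 23 + 41 + ? → (3,4) = 160 − 95 = 65.
From row 2, 160 − (44 + 8 + 32 + 56) gives (2,1) = 20.
Row 3 must total 160; the given cells sum to 107, so (3,1) = 53.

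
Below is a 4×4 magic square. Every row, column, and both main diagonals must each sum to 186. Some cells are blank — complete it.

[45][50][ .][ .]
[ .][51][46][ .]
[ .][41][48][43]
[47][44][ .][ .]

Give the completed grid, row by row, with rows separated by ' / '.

45 50 39 52 / 40 51 46 49 / 54 41 48 43 / 47 44 53 42

Row 3: 41 + 48 + 43 + ? = 186, so (3,1) = 54.
Column 1 must total 186; the given cells sum to 146, so (2,1) = 40.
From main diagonal, 186 − (45 + 51 + 48) gives (4,4) = 42.
Anti-diagonal needs 186; the known cells sum to 134, so (1,4) = 52.
Row 1 must total 186; the given cells sum to 147, so (1,3) = 39.
From row 2, 186 − (40 + 51 + 46) gives (2,4) = 49.
Using row 4: 47 + 44 + 42 + ? → (4,3) = 186 − 133 = 53.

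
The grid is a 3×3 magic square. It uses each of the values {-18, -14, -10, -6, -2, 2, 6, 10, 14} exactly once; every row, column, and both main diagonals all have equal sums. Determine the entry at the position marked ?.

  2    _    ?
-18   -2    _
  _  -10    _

The 9 entries sum to -18, so each line sums to -18/3 = -6.
Row 2 must total -6; the given cells sum to -20, so (2,3) = 14.
Column 1 needs -6; the known cells sum to -16, so (3,1) = 10.
Column 2: -2 + (-10) + ? = -6, so (1,2) = 6.
Main diagonal must total -6; the given cells sum to 0, so (3,3) = -6.
The remaining cell in anti-diagonal is (1,3) = -6 − 8 = -14.

-14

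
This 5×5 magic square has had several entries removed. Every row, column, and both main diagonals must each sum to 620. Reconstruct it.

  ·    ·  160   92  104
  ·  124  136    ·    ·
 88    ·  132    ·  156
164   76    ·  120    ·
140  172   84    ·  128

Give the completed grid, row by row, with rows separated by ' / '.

Row 5 needs 620; the known cells sum to 524, so (5,4) = 96.
Column 3 needs 620; the known cells sum to 512, so (4,3) = 108.
Main diagonal needs 620; the known cells sum to 504, so (1,1) = 116.
Anti-diagonal must total 620; the given cells sum to 452, so (2,4) = 168.
Row 1: 116 + 160 + 92 + 104 + ? = 620, so (1,2) = 148.
Row 4 needs 620; the known cells sum to 468, so (4,5) = 152.
Using column 1: 116 + 88 + 164 + 140 + ? → (2,1) = 620 − 508 = 112.
Using column 2: 148 + 124 + 76 + 172 + ? → (3,2) = 620 − 520 = 100.
Column 4 needs 620; the known cells sum to 476, so (3,4) = 144.
The remaining cell in column 5 is (2,5) = 620 − 540 = 80.

116 148 160 92 104 / 112 124 136 168 80 / 88 100 132 144 156 / 164 76 108 120 152 / 140 172 84 96 128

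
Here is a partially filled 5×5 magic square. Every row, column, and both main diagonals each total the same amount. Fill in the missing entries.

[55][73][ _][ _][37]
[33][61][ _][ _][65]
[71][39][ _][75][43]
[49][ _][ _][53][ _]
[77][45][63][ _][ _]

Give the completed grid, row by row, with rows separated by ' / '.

Column 1 is already complete: 55 + 33 + 71 + 49 + 77 = 285, so that is the magic constant.
Row 3: 71 + 39 + 75 + 43 + ? = 285, so (3,3) = 57.
Using column 2: 73 + 61 + 39 + 45 + ? → (4,2) = 285 − 218 = 67.
Main diagonal must total 285; the given cells sum to 226, so (5,5) = 59.
Anti-diagonal: 37 + 57 + 67 + 77 + ? = 285, so (2,4) = 47.
From row 2, 285 − (33 + 61 + 47 + 65) gives (2,3) = 79.
Row 5: 77 + 45 + 63 + 59 + ? = 285, so (5,4) = 41.
Column 4 needs 285; the known cells sum to 216, so (1,4) = 69.
Column 5 needs 285; the known cells sum to 204, so (4,5) = 81.
Row 1 must total 285; the given cells sum to 234, so (1,3) = 51.
The remaining cell in row 4 is (4,3) = 285 − 250 = 35.

55 73 51 69 37 / 33 61 79 47 65 / 71 39 57 75 43 / 49 67 35 53 81 / 77 45 63 41 59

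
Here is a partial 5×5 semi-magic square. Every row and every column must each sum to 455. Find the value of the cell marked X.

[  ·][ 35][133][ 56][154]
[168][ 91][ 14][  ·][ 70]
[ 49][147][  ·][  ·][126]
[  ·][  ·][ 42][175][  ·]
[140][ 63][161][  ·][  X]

Row 1: 35 + 133 + 56 + 154 + ? = 455, so (1,1) = 77.
The remaining cell in row 2 is (2,4) = 455 − 343 = 112.
From column 1, 455 − (77 + 168 + 49 + 140) gives (4,1) = 21.
From column 2, 455 − (35 + 91 + 147 + 63) gives (4,2) = 119.
Column 3: 133 + 14 + 42 + 161 + ? = 455, so (3,3) = 105.
The remaining cell in row 3 is (3,4) = 455 − 427 = 28.
From row 4, 455 − (21 + 119 + 42 + 175) gives (4,5) = 98.
From column 4, 455 − (56 + 112 + 28 + 175) gives (5,4) = 84.
Column 5: 154 + 70 + 126 + 98 + ? = 455, so (5,5) = 7.

7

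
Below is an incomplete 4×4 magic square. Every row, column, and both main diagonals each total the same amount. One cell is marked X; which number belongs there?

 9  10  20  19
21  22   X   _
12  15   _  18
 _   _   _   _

Row 1 is complete and sums to 58; that is the magic constant.
Row 3 needs 58; the known cells sum to 45, so (3,3) = 13.
Column 1: 9 + 21 + 12 + ? = 58, so (4,1) = 16.
Column 2: 10 + 22 + 15 + ? = 58, so (4,2) = 11.
From main diagonal, 58 − (9 + 22 + 13) gives (4,4) = 14.
Using anti-diagonal: 19 + 15 + 16 + ? → (2,3) = 58 − 50 = 8.

8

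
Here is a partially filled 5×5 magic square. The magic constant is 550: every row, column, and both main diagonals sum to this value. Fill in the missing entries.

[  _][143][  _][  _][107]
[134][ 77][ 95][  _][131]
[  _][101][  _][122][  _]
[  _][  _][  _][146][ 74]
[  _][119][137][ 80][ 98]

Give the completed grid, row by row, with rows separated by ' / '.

125 143 86 89 107 / 134 77 95 113 131 / 83 101 104 122 140 / 92 110 128 146 74 / 116 119 137 80 98

Row 2 needs 550; the known cells sum to 437, so (2,4) = 113.
Row 5 must total 550; the given cells sum to 434, so (5,1) = 116.
Column 2: 143 + 77 + 101 + 119 + ? = 550, so (4,2) = 110.
Column 4 needs 550; the known cells sum to 461, so (1,4) = 89.
The remaining cell in column 5 is (3,5) = 550 − 410 = 140.
Anti-diagonal needs 550; the known cells sum to 446, so (3,3) = 104.
From row 3, 550 − (101 + 104 + 122 + 140) gives (3,1) = 83.
Main diagonal needs 550; the known cells sum to 425, so (1,1) = 125.
Row 1 must total 550; the given cells sum to 464, so (1,3) = 86.
Using column 1: 125 + 134 + 83 + 116 + ? → (4,1) = 550 − 458 = 92.
Column 3 must total 550; the given cells sum to 422, so (4,3) = 128.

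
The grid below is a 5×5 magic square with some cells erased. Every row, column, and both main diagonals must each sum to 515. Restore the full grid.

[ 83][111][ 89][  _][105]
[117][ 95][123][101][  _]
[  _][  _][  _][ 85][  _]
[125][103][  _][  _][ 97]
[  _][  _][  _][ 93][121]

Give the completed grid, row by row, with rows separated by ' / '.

The remaining cell in row 1 is (1,4) = 515 − 388 = 127.
Row 2 needs 515; the known cells sum to 436, so (2,5) = 79.
Column 4: 127 + 101 + 85 + 93 + ? = 515, so (4,4) = 109.
Using column 5: 105 + 79 + 97 + 121 + ? → (3,5) = 515 − 402 = 113.
From main diagonal, 515 − (83 + 95 + 109 + 121) gives (3,3) = 107.
The remaining cell in anti-diagonal is (5,1) = 515 − 416 = 99.
Using row 4: 125 + 103 + 109 + 97 + ? → (4,3) = 515 − 434 = 81.
From column 1, 515 − (83 + 117 + 125 + 99) gives (3,1) = 91.
From column 3, 515 − (89 + 123 + 107 + 81) gives (5,3) = 115.
Row 3 needs 515; the known cells sum to 396, so (3,2) = 119.
Row 5: 99 + 115 + 93 + 121 + ? = 515, so (5,2) = 87.

83 111 89 127 105 / 117 95 123 101 79 / 91 119 107 85 113 / 125 103 81 109 97 / 99 87 115 93 121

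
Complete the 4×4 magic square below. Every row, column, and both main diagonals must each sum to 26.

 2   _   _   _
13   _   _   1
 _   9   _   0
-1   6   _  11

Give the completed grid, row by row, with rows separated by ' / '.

From row 4, 26 − (-1 + 6 + 11) gives (4,3) = 10.
The remaining cell in column 1 is (3,1) = 26 − 14 = 12.
Column 4: 1 + 0 + 11 + ? = 26, so (1,4) = 14.
Anti-diagonal: 14 + 9 + (-1) + ? = 26, so (2,3) = 4.
From row 2, 26 − (13 + 4 + 1) gives (2,2) = 8.
Row 3: 12 + 9 + 0 + ? = 26, so (3,3) = 5.
Column 2 must total 26; the given cells sum to 23, so (1,2) = 3.
Using column 3: 4 + 5 + 10 + ? → (1,3) = 26 − 19 = 7.

2 3 7 14 / 13 8 4 1 / 12 9 5 0 / -1 6 10 11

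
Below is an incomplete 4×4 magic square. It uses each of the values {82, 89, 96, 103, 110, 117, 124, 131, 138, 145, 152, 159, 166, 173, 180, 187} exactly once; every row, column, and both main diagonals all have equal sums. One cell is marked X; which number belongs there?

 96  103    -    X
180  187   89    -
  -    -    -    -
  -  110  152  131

166

The 16 entries sum to 2152, so each line sums to 2152/4 = 538.
Row 2 must total 538; the given cells sum to 456, so (2,4) = 82.
From row 4, 538 − (110 + 152 + 131) gives (4,1) = 145.
Column 1 needs 538; the known cells sum to 421, so (3,1) = 117.
The remaining cell in column 2 is (3,2) = 538 − 400 = 138.
The remaining cell in main diagonal is (3,3) = 538 − 414 = 124.
Anti-diagonal: 89 + 138 + 145 + ? = 538, so (1,4) = 166.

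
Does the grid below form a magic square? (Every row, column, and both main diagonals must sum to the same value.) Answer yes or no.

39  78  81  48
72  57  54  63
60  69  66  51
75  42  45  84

Yes

Row 1: 39 + 78 + 81 + 48 = 246.
Row 2: 72 + 57 + 54 + 63 = 246.
Row 3: 60 + 69 + 66 + 51 = 246.
Row 4: 75 + 42 + 45 + 84 = 246.
Column 1: 39 + 72 + 60 + 75 = 246.
Column 2: 78 + 57 + 69 + 42 = 246.
Column 3: 81 + 54 + 66 + 45 = 246.
Column 4: 48 + 63 + 51 + 84 = 246.
Main diagonal: 39 + 57 + 66 + 84 = 246.
Anti-diagonal: 48 + 54 + 69 + 75 = 246.
All lines sum to 246.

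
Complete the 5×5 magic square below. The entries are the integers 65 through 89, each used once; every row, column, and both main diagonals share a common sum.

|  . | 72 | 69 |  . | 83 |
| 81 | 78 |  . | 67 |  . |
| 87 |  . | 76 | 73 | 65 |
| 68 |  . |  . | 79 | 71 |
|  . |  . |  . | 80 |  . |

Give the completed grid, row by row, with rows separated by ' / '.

75 72 69 86 83 / 81 78 70 67 89 / 87 84 76 73 65 / 68 85 82 79 71 / 74 66 88 80 77

The entries are 65 through 89, which sum to 1925, so each line sums to 1925/5 = 385.
From row 3, 385 − (87 + 76 + 73 + 65) gives (3,2) = 84.
Using column 4: 67 + 73 + 79 + 80 + ? → (1,4) = 385 − 299 = 86.
Row 1 must total 385; the given cells sum to 310, so (1,1) = 75.
Column 1 needs 385; the known cells sum to 311, so (5,1) = 74.
Main diagonal must total 385; the given cells sum to 308, so (5,5) = 77.
Anti-diagonal must total 385; the given cells sum to 300, so (4,2) = 85.
From row 4, 385 − (68 + 85 + 79 + 71) gives (4,3) = 82.
From column 2, 385 − (72 + 78 + 84 + 85) gives (5,2) = 66.
Column 5: 83 + 65 + 71 + 77 + ? = 385, so (2,5) = 89.
Row 2 needs 385; the known cells sum to 315, so (2,3) = 70.
Using row 5: 74 + 66 + 80 + 77 + ? → (5,3) = 385 − 297 = 88.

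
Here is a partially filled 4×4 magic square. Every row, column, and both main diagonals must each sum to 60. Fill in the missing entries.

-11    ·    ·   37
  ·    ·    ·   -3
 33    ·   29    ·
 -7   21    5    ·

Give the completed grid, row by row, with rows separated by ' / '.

-11 25 9 37 / 45 1 17 -3 / 33 13 29 -15 / -7 21 5 41

Using row 4: -7 + 21 + 5 + ? → (4,4) = 60 − 19 = 41.
Column 1 must total 60; the given cells sum to 15, so (2,1) = 45.
Column 4 needs 60; the known cells sum to 75, so (3,4) = -15.
Main diagonal: -11 + 29 + 41 + ? = 60, so (2,2) = 1.
Row 2 must total 60; the given cells sum to 43, so (2,3) = 17.
Row 3: 33 + 29 + (-15) + ? = 60, so (3,2) = 13.
Using column 2: 1 + 13 + 21 + ? → (1,2) = 60 − 35 = 25.
Using column 3: 17 + 29 + 5 + ? → (1,3) = 60 − 51 = 9.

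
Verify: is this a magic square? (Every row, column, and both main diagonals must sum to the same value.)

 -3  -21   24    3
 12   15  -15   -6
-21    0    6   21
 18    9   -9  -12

Row 1: -3 + (-21) + 24 + 3 = 3.
Row 2: 12 + 15 + (-15) + (-6) = 6.
Row 3: -21 + 0 + 6 + 21 = 6.
Row 4: 18 + 9 + (-9) + (-12) = 6.
Column 1: -3 + 12 + (-21) + 18 = 6.
Column 2: -21 + 15 + 0 + 9 = 3.
Column 3: 24 + (-15) + 6 + (-9) = 6.
Column 4: 3 + (-6) + 21 + (-12) = 6.
Main diagonal: -3 + 15 + 6 + (-12) = 6.
Anti-diagonal: 3 + (-15) + 0 + 18 = 6.

No — main diagonal sums to 6 but row 1 sums to 3.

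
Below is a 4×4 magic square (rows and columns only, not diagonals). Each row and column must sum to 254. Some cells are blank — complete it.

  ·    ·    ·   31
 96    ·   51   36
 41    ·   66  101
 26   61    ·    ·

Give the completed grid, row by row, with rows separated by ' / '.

From row 2, 254 − (96 + 51 + 36) gives (2,2) = 71.
Row 3 needs 254; the known cells sum to 208, so (3,2) = 46.
Using column 1: 96 + 41 + 26 + ? → (1,1) = 254 − 163 = 91.
Column 2 must total 254; the given cells sum to 178, so (1,2) = 76.
Column 4: 31 + 36 + 101 + ? = 254, so (4,4) = 86.
Row 1 must total 254; the given cells sum to 198, so (1,3) = 56.
Row 4 must total 254; the given cells sum to 173, so (4,3) = 81.

91 76 56 31 / 96 71 51 36 / 41 46 66 101 / 26 61 81 86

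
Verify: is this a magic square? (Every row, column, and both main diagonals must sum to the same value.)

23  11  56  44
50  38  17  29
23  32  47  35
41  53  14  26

No — column 3 sums to 134 but row 3 sums to 137.

Row 1: 23 + 11 + 56 + 44 = 134.
Row 2: 50 + 38 + 17 + 29 = 134.
Row 3: 23 + 32 + 47 + 35 = 137.
Row 4: 41 + 53 + 14 + 26 = 134.
Column 1: 23 + 50 + 23 + 41 = 137.
Column 2: 11 + 38 + 32 + 53 = 134.
Column 3: 56 + 17 + 47 + 14 = 134.
Column 4: 44 + 29 + 35 + 26 = 134.
Main diagonal: 23 + 38 + 47 + 26 = 134.
Anti-diagonal: 44 + 17 + 32 + 41 = 134.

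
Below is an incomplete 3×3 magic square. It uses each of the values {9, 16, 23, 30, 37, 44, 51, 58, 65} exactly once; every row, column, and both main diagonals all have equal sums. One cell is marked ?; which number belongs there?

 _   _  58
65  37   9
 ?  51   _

16

The 9 entries sum to 333, so each line sums to 333/3 = 111.
Column 2 must total 111; the given cells sum to 88, so (1,2) = 23.
From column 3, 111 − (58 + 9) gives (3,3) = 44.
Main diagonal needs 111; the known cells sum to 81, so (1,1) = 30.
The remaining cell in anti-diagonal is (3,1) = 111 − 95 = 16.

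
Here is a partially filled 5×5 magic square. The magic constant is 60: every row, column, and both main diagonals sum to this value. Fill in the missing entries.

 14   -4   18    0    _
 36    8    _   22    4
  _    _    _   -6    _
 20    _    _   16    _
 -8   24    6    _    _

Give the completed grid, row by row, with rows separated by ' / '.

14 -4 18 0 32 / 36 8 -10 22 4 / -2 30 12 -6 26 / 20 2 34 16 -12 / -8 24 6 28 10

From row 1, 60 − (14 + (-4) + 18 + 0) gives (1,5) = 32.
Row 2: 36 + 8 + 22 + 4 + ? = 60, so (2,3) = -10.
The remaining cell in column 1 is (3,1) = 60 − 62 = -2.
The remaining cell in column 4 is (5,4) = 60 − 32 = 28.
Using row 5: -8 + 24 + 6 + 28 + ? → (5,5) = 60 − 50 = 10.
Main diagonal must total 60; the given cells sum to 48, so (3,3) = 12.
From anti-diagonal, 60 − (32 + 22 + 12 + (-8)) gives (4,2) = 2.
Column 2 needs 60; the known cells sum to 30, so (3,2) = 30.
Column 3 must total 60; the given cells sum to 26, so (4,3) = 34.
From row 3, 60 − (-2 + 30 + 12 + (-6)) gives (3,5) = 26.
Row 4: 20 + 2 + 34 + 16 + ? = 60, so (4,5) = -12.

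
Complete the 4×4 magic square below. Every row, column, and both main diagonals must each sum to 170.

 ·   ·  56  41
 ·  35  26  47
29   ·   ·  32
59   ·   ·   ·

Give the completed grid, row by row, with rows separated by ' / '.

20 53 56 41 / 62 35 26 47 / 29 44 65 32 / 59 38 23 50

Row 2 must total 170; the given cells sum to 108, so (2,1) = 62.
Column 1 must total 170; the given cells sum to 150, so (1,1) = 20.
From column 4, 170 − (41 + 47 + 32) gives (4,4) = 50.
Main diagonal must total 170; the given cells sum to 105, so (3,3) = 65.
Using anti-diagonal: 41 + 26 + 59 + ? → (3,2) = 170 − 126 = 44.
Row 1: 20 + 56 + 41 + ? = 170, so (1,2) = 53.
Using column 2: 53 + 35 + 44 + ? → (4,2) = 170 − 132 = 38.
Column 3: 56 + 26 + 65 + ? = 170, so (4,3) = 23.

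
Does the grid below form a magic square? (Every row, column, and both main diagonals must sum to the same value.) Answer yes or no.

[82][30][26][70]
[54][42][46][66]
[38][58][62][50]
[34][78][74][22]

Yes

Row 1: 82 + 30 + 26 + 70 = 208.
Row 2: 54 + 42 + 46 + 66 = 208.
Row 3: 38 + 58 + 62 + 50 = 208.
Row 4: 34 + 78 + 74 + 22 = 208.
Column 1: 82 + 54 + 38 + 34 = 208.
Column 2: 30 + 42 + 58 + 78 = 208.
Column 3: 26 + 46 + 62 + 74 = 208.
Column 4: 70 + 66 + 50 + 22 = 208.
Main diagonal: 82 + 42 + 62 + 22 = 208.
Anti-diagonal: 70 + 46 + 58 + 34 = 208.
All lines sum to 208.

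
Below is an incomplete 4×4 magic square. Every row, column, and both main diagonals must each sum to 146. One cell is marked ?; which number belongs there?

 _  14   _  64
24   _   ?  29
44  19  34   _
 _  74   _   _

54

Row 3: 44 + 19 + 34 + ? = 146, so (3,4) = 49.
From column 2, 146 − (14 + 19 + 74) gives (2,2) = 39.
The remaining cell in column 4 is (4,4) = 146 − 142 = 4.
From main diagonal, 146 − (39 + 34 + 4) gives (1,1) = 69.
Row 1: 69 + 14 + 64 + ? = 146, so (1,3) = -1.
Row 2 must total 146; the given cells sum to 92, so (2,3) = 54.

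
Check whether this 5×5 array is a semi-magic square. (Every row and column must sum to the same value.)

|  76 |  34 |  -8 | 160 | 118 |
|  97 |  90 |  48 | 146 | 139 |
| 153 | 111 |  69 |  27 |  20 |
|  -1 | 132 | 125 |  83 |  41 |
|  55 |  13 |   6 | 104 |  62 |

No — column 4 sums to 520 but row 5 sums to 240.

Row 1: 76 + 34 + (-8) + 160 + 118 = 380.
Row 2: 97 + 90 + 48 + 146 + 139 = 520.
Row 3: 153 + 111 + 69 + 27 + 20 = 380.
Row 4: -1 + 132 + 125 + 83 + 41 = 380.
Row 5: 55 + 13 + 6 + 104 + 62 = 240.
Column 1: 76 + 97 + 153 + (-1) + 55 = 380.
Column 2: 34 + 90 + 111 + 132 + 13 = 380.
Column 3: -8 + 48 + 69 + 125 + 6 = 240.
Column 4: 160 + 146 + 27 + 83 + 104 = 520.
Column 5: 118 + 139 + 20 + 41 + 62 = 380.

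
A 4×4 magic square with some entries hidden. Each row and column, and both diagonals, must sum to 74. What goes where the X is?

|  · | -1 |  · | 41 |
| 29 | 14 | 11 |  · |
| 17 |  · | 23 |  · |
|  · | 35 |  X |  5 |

38

The remaining cell in row 2 is (2,4) = 74 − 54 = 20.
Column 2: -1 + 14 + 35 + ? = 74, so (3,2) = 26.
Column 4 must total 74; the given cells sum to 66, so (3,4) = 8.
The remaining cell in main diagonal is (1,1) = 74 − 42 = 32.
Anti-diagonal needs 74; the known cells sum to 78, so (4,1) = -4.
Row 1 needs 74; the known cells sum to 72, so (1,3) = 2.
The remaining cell in row 4 is (4,3) = 74 − 36 = 38.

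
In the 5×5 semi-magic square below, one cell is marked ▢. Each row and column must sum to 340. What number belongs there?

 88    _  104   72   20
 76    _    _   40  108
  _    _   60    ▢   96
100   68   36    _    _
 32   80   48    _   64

Row 1: 88 + 104 + 72 + 20 + ? = 340, so (1,2) = 56.
Row 5 needs 340; the known cells sum to 224, so (5,4) = 116.
Column 1 must total 340; the given cells sum to 296, so (3,1) = 44.
The remaining cell in column 3 is (2,3) = 340 − 248 = 92.
The remaining cell in column 5 is (4,5) = 340 − 288 = 52.
From row 2, 340 − (76 + 92 + 40 + 108) gives (2,2) = 24.
From row 4, 340 − (100 + 68 + 36 + 52) gives (4,4) = 84.
Column 2 needs 340; the known cells sum to 228, so (3,2) = 112.
Using column 4: 72 + 40 + 84 + 116 + ? → (3,4) = 340 − 312 = 28.

28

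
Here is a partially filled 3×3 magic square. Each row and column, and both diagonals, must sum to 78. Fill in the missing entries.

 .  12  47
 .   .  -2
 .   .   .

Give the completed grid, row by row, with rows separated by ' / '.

19 12 47 / 54 26 -2 / 5 40 33

Row 1 needs 78; the known cells sum to 59, so (1,1) = 19.
Column 3 needs 78; the known cells sum to 45, so (3,3) = 33.
Main diagonal must total 78; the given cells sum to 52, so (2,2) = 26.
Anti-diagonal must total 78; the given cells sum to 73, so (3,1) = 5.
Row 2 must total 78; the given cells sum to 24, so (2,1) = 54.
From row 3, 78 − (5 + 33) gives (3,2) = 40.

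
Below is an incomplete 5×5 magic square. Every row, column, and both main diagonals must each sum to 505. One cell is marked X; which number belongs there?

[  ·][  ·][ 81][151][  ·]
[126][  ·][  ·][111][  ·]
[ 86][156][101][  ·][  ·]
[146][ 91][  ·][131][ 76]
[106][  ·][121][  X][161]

Row 4: 146 + 91 + 131 + 76 + ? = 505, so (4,3) = 61.
Column 1 must total 505; the given cells sum to 464, so (1,1) = 41.
Column 3 must total 505; the given cells sum to 364, so (2,3) = 141.
Main diagonal must total 505; the given cells sum to 434, so (2,2) = 71.
Anti-diagonal needs 505; the known cells sum to 409, so (1,5) = 96.
The remaining cell in row 1 is (1,2) = 505 − 369 = 136.
From row 2, 505 − (126 + 71 + 141 + 111) gives (2,5) = 56.
Column 2: 136 + 71 + 156 + 91 + ? = 505, so (5,2) = 51.
Column 5 must total 505; the given cells sum to 389, so (3,5) = 116.
The remaining cell in row 3 is (3,4) = 505 − 459 = 46.
Row 5 needs 505; the known cells sum to 439, so (5,4) = 66.

66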